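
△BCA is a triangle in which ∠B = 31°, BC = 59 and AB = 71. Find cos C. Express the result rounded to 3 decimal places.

-0.051

By the law of cosines, CA² = AB² + BC² − 2·AB·BC·cos B = 1340.7, so CA ≈ 36.615.
Law of cosines again: cos C = (BC² + CA² − AB²)/(2·BC·CA) ≈ -0.05077, so ∠C ≈ 92.91°.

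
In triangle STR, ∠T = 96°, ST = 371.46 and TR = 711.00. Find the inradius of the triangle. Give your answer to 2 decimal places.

By the law of cosines, RS² = ST² + TR² − 2·ST·TR·cos T = 6.9872e+05, so RS ≈ 835.89.
Area = ½·ST·TR·sin T ≈ 1.3133e+05.
Semiperimeter s = (711+835.89+371.46)/2 = 959.18.
Inradius = area/s = 1.3133e+05/959.18 ≈ 136.92.

r ≈ 136.92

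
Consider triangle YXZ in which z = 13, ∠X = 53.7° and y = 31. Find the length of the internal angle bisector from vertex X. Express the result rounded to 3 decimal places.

t_X ≈ 16.343

By the law of cosines, x² = z² + y² − 2·z·y·cos X = 652.84, so x ≈ 25.551.
The bisector from X has length 2·z·y·cos(∠X/2)/(z+y) ≈ 16.343.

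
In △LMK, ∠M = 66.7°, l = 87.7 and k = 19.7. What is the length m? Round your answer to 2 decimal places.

By the law of cosines, m² = k² + l² − 2·k·l·cos M = 6712.6, so m ≈ 81.931.

81.93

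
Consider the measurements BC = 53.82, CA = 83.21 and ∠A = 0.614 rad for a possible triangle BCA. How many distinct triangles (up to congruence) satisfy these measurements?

CA·sin A = 83.21·sin(0.614 rad) ≈ 47.94.
Since CA sin A < BC < CA (47.94 < 53.82 < 83.21), two triangles exist.

2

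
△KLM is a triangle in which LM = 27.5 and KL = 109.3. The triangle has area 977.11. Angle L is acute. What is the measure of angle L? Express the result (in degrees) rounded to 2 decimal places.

40.55

From area = ½·KL·LM·sin L, we get sin L = 2·area/(KL·LM) ≈ 0.65016.
Taking the acute solution, ∠L ≈ 40.55°.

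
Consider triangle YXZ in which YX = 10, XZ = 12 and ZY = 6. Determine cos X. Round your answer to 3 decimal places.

By the law of cosines, cos X = (YX² + XZ² − ZY²) / (2·YX·XZ) ≈ 0.86667, so ∠X ≈ 29.93°.

0.867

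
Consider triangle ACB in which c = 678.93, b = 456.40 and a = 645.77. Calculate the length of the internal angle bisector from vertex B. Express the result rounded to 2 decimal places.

621.60

By the law of cosines, cos B = (a² + c² − b²) / (2·a·c) ≈ 0.76370, so ∠B ≈ 40.21°.
The bisector from B has length 2·a·c·cos(∠B/2)/(a+c) ≈ 621.6.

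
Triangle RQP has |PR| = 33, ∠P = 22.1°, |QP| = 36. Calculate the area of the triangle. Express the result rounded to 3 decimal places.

area ≈ 223.477

Area = ½·|QP|·|PR|·sin P ≈ 223.48.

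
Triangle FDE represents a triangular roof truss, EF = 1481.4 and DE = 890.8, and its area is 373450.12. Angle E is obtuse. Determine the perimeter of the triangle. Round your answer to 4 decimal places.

4644.6232

From area = ½·DE·EF·sin E, we get sin E = 2·area/(DE·EF) ≈ 0.56599.
Taking the obtuse solution, ∠E ≈ 2.540 rad.
Law of cosines then gives FD ≈ 2272.4.
Perimeter = 890.8 + 1481.4 + 2272.4 = 4644.6.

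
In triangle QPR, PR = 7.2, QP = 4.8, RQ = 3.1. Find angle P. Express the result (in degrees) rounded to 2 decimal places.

By the law of cosines, cos P = (QP² + PR² − RQ²) / (2·QP·PR) ≈ 0.94430, so ∠P ≈ 19.21°.

19.21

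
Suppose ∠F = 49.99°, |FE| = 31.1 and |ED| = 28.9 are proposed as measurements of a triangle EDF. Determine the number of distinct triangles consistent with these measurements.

2

|FE|·sin F = 31.1·sin(49.99°) ≈ 23.82.
Since |FE| sin F < |ED| < |FE| (23.82 < 28.9 < 31.1), two triangles exist.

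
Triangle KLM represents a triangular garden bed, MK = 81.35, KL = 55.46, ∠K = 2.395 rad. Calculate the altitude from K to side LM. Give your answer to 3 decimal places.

By the law of cosines, LM² = MK² + KL² − 2·MK·KL·cos K = 16317, so LM ≈ 127.74.
Area = ½·MK·KL·sin K ≈ 1532.
The altitude from K has length 2·area/LM ≈ 23.987.

h_K ≈ 23.987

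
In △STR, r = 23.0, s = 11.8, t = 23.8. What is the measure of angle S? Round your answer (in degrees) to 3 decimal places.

By the law of cosines, cos S = (t² + r² − s²) / (2·t·r) ≈ 0.87340, so ∠S ≈ 29.14°.

29.144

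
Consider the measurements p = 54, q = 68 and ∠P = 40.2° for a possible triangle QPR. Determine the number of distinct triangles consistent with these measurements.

q·sin P = 68·sin(40.2°) ≈ 43.89.
Since q sin P < p < q (43.89 < 54 < 68), two triangles exist.

2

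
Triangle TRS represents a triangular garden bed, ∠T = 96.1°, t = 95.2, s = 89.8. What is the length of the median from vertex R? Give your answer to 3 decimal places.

m_R ≈ 91.792

Law of sines: sin S = s·sin T/t ≈ 0.93794.
Since t ≥ s, only the acute value applies: ∠S ≈ 69.71°.
Then ∠R = 180° − ∠T − ∠S ≈ 14.19°.
Law of sines gives r = t·sin R/sin T ≈ 23.474.
Median from R: ½√(2·s² + 2·t² − r²) ≈ 91.792.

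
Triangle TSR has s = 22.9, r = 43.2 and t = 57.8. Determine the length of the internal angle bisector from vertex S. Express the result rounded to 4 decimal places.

48.6682

By the law of cosines, cos S = (r² + t² − s²) / (2·r·t) ≈ 0.93767, so ∠S ≈ 20.34°.
The bisector from S has length 2·r·t·cos(∠S/2)/(r+t) ≈ 48.668.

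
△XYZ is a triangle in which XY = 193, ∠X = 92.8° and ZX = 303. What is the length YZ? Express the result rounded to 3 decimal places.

367.112

By the law of cosines, YZ² = ZX² + XY² − 2·ZX·XY·cos X = 1.3477e+05, so YZ ≈ 367.11.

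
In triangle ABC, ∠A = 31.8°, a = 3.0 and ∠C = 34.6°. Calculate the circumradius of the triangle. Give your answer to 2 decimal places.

2.85

The third angle is ∠B = 180° − ∠C − ∠A = 113.60°.
Law of sines: b = a·sin B/sin A ≈ 5.2169.
Law of sines: c = a·sin C/sin A ≈ 3.2328.
Circumradius = a/(2 sin A) ≈ 2.8465.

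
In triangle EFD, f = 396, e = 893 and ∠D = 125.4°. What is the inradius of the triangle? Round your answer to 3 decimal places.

By the law of cosines, d² = e² + f² − 2·e·f·cos D = 1.364e+06, so d ≈ 1167.9.
Area = ½·e·f·sin D ≈ 1.4413e+05.
Semiperimeter s = (893+396+1167.9)/2 = 1228.4.
Inradius = area/s = 1.4413e+05/1228.4 ≈ 117.32.

r ≈ 117.324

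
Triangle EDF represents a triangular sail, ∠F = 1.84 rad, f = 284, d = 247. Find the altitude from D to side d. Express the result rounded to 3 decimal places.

Law of sines: sin D = d·sin F/f ≈ 0.83839.
Since f ≥ d, only the acute value applies: ∠D ≈ 0.994 rad.
Then ∠E = π − ∠F − ∠D ≈ 0.307 rad.
Law of sines gives e = f·sin E/sin F ≈ 89.105.
Area = ½·f·d·sin E ≈ 10608.
The altitude from D has length 2·area/d ≈ 85.896.

85.896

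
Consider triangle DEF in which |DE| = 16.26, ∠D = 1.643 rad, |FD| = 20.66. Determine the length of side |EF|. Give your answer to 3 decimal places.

27.197

By the law of cosines, |EF|² = |FD|² + |DE|² − 2·|FD|·|DE|·cos D = 739.69, so |EF| ≈ 27.197.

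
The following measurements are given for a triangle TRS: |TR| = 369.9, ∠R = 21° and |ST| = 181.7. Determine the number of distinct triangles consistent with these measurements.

|TR|·sin R = 369.9·sin(21°) ≈ 132.6.
Since |TR| sin R < |ST| < |TR| (132.6 < 181.7 < 369.9), two triangles exist.

2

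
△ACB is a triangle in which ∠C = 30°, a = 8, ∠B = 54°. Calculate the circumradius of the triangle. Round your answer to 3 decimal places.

R ≈ 4.022

The third angle is ∠A = 180° − ∠C − ∠B = 96.00°.
Law of sines: c = a·sin C/sin A ≈ 4.022.
Law of sines: b = a·sin B/sin A ≈ 6.5078.
Circumradius = a/(2 sin A) ≈ 4.022.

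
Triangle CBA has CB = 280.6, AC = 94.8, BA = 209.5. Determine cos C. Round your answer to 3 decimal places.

cos C ≈ 0.824

By the law of cosines, cos C = (AC² + CB² − BA²) / (2·AC·CB) ≈ 0.82390, so ∠C ≈ 34.52°.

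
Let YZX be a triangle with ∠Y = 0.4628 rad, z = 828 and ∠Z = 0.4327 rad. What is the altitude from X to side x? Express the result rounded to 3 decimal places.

The third angle is ∠X = π − ∠Y − ∠Z = 2.2461 rad.
Law of sines: y = z·sin Y/sin Z ≈ 881.57.
Law of sines: x = z·sin X/sin Z ≈ 1541.2.
Area = ½·z·y·sin X ≈ 2.8487e+05.
The altitude from X has length 2·area/x ≈ 369.66.

h_X ≈ 369.665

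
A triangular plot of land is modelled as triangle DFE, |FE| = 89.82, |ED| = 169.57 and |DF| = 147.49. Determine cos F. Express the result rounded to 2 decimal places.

0.04

By the law of cosines, cos F = (|DF|² + |FE|² − |ED|²) / (2·|DF|·|FE|) ≈ 0.04027, so ∠F ≈ 87.69°.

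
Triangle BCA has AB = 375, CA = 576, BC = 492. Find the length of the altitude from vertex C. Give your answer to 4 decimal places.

487.2943

Semiperimeter s = (576 + 375 + 492)/2 = 721.5.
Heron's formula: area = √(721.5·145.5·346.5·229.5) ≈ 91368.
The altitude from C has length 2·area/AB ≈ 487.29.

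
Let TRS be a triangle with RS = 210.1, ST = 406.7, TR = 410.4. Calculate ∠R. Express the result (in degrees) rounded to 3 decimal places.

74.127

By the law of cosines, cos R = (TR² + RS² − ST²) / (2·TR·RS) ≈ 0.27350, so ∠R ≈ 74.13°.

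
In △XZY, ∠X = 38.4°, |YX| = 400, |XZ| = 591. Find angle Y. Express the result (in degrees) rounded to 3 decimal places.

By the law of cosines, |ZY|² = |YX|² + |XZ|² − 2·|YX|·|XZ|·cos X = 1.3875e+05, so |ZY| ≈ 372.49.
Law of cosines again: cos Y = (|ZY|² + |YX|² − |XZ|²)/(2·|ZY|·|YX|) ≈ -0.16957, so ∠Y ≈ 99.76°.

99.763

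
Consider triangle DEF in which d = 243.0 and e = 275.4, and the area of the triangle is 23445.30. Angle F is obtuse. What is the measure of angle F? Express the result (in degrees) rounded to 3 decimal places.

From area = ½·d·e·sin F, we get sin F = 2·area/(d·e) ≈ 0.70067.
Taking the obtuse solution, ∠F ≈ 135.52°.

135.519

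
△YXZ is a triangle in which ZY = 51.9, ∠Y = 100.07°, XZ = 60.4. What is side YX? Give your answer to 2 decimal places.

23.13

Law of sines: sin X = ZY·sin Y/XZ ≈ 0.84603.
Since XZ ≥ ZY, only the acute value applies: ∠X ≈ 57.78°.
Then ∠Z = 180° − ∠Y − ∠X ≈ 22.15°.
Law of sines gives YX = XZ·sin Z/sin Y ≈ 23.126.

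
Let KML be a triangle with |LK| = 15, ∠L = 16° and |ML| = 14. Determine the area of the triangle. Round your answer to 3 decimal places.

Area = ½·|ML|·|LK|·sin L ≈ 28.942.

area ≈ 28.942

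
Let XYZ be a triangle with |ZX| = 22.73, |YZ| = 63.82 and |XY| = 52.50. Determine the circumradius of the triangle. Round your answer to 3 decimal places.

By the law of cosines, cos X = (|ZX|² + |XY|² − |YZ|²) / (2·|ZX|·|XY|) ≈ -0.33524, so ∠X ≈ 109.59°.
Circumradius = |YZ|/(2 sin X) ≈ 33.87.

R ≈ 33.870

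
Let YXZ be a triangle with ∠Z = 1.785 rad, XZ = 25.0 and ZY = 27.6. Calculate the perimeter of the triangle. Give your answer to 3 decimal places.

perimeter ≈ 93.589

By the law of cosines, YX² = XZ² + ZY² − 2·XZ·ZY·cos Z = 1680.1, so YX ≈ 40.989.
Semiperimeter s = (25+27.6+40.989)/2 = 46.795.
Perimeter = 25 + 27.6 + 40.989 = 93.589.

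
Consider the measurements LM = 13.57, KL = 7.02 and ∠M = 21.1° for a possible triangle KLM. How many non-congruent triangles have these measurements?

LM·sin M = 13.57·sin(21.1°) ≈ 4.885.
Since LM sin M < KL < LM (4.885 < 7.02 < 13.57), two triangles exist.

2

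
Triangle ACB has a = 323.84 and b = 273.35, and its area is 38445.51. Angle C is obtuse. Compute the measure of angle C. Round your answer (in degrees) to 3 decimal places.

From area = ½·b·a·sin C, we get sin C = 2·area/(b·a) ≈ 0.86861.
Taking the obtuse solution, ∠C ≈ 119.70°.

119.702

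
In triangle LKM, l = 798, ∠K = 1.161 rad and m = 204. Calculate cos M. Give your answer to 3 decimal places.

0.968

By the law of cosines, k² = m² + l² − 2·m·l·cos K = 5.487e+05, so k ≈ 740.74.
Law of cosines again: cos M = (l² + k² − m²)/(2·l·k) ≈ 0.96757, so ∠M ≈ 0.255 rad.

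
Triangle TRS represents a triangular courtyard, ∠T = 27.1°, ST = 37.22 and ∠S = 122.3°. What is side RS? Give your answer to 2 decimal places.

The third angle is ∠R = 180° − ∠S − ∠T = 30.60°.
Law of sines: RS = ST·sin T/sin R ≈ 33.308.

33.31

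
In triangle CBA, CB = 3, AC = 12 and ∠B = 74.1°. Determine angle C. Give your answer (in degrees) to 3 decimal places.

∠C ≈ 91.988°

Law of sines: sin A = CB·sin B/AC ≈ 0.24044.
Since AC ≥ CB, only the acute value applies: ∠A ≈ 13.91°.
Then ∠C = 180° − ∠B − ∠A ≈ 91.99°.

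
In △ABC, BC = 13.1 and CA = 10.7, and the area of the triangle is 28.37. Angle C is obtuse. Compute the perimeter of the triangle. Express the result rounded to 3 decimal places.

47.090

From area = ½·BC·CA·sin C, we get sin C = 2·area/(BC·CA) ≈ 0.40479.
Taking the obtuse solution, ∠C ≈ 156.12°.
Law of cosines then gives AB ≈ 23.29.
Perimeter = 13.1 + 10.7 + 23.29 = 47.09.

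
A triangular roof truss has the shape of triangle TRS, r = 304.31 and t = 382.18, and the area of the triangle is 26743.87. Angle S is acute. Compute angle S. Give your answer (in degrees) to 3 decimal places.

From area = ½·t·r·sin S, we get sin S = 2·area/(t·r) ≈ 0.45991.
Taking the acute solution, ∠S ≈ 27.38°.

27.381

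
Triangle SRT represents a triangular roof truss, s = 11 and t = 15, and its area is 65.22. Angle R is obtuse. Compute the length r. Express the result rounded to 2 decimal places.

From area = ½·t·s·sin R, we get sin R = 2·area/(t·s) ≈ 0.79055.
Taking the obtuse solution, ∠R ≈ 127.76°.
Law of cosines then gives r ≈ 23.411.

23.41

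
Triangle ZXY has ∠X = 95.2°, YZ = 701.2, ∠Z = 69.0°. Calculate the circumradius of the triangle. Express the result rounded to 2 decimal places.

The third angle is ∠Y = 180° − ∠Z − ∠X = 15.80°.
Law of sines: XY = YZ·sin Z/sin X ≈ 657.33.
Law of sines: ZX = YZ·sin Y/sin X ≈ 191.71.
Circumradius = YZ/(2 sin X) ≈ 352.05.

R ≈ 352.05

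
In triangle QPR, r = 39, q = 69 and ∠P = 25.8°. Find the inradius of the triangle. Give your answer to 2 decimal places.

By the law of cosines, p² = r² + q² − 2·r·q·cos P = 1436.5, so p ≈ 37.901.
Area = ½·r·q·sin P ≈ 585.6.
Semiperimeter s = (69+37.901+39)/2 = 72.95.
Inradius = area/s = 585.6/72.95 ≈ 8.0274.

8.03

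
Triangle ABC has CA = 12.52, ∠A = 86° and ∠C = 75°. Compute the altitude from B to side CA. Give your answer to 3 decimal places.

h_B ≈ 37.055

The third angle is ∠B = 180° − ∠C − ∠A = 19.00°.
Law of sines: BC = CA·sin A/sin B ≈ 38.362.
Law of sines: AB = CA·sin C/sin B ≈ 37.145.
Area = ½·CA·BC·sin C ≈ 231.96.
The altitude from B has length 2·area/CA ≈ 37.055.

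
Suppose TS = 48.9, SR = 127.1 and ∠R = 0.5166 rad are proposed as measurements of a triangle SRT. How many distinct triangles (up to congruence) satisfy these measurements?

SR·sin R = 127.1·sin(0.5166 rad) ≈ 62.78.
Since TS = 48.9 < 62.78 = SR sin R, no triangle exists.

0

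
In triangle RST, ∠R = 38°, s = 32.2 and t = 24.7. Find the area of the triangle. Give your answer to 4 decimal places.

area ≈ 244.8301

Area = ½·s·t·sin R ≈ 244.83.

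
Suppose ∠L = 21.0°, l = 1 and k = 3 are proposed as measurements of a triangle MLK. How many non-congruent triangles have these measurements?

k·sin L = 3·sin(21.0°) ≈ 1.075.
Since l = 1 < 1.075 = k sin L, no triangle exists.

0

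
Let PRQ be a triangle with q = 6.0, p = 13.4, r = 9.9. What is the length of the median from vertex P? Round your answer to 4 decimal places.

Median from P: ½√(2·r² + 2·q² − p²) ≈ 4.7027.

m_P ≈ 4.7027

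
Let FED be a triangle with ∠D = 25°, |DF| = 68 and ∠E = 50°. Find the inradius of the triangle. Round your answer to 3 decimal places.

12.884

The third angle is ∠F = 180° − ∠E − ∠D = 105.00°.
Law of sines: |ED| = |DF|·sin F/sin E ≈ 85.743.
Law of sines: |FE| = |DF|·sin D/sin E ≈ 37.515.
Area = ½·|DF|·|ED|·sin D ≈ 1232.
Semiperimeter s = (85.743+68+37.515)/2 = 95.629.
Inradius = area/s = 1232/95.629 ≈ 12.884.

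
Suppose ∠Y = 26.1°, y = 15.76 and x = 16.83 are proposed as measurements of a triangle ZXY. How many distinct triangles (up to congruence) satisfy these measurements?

x·sin Y = 16.83·sin(26.1°) ≈ 7.404.
Since x sin Y < y < x (7.404 < 15.76 < 16.83), two triangles exist.

2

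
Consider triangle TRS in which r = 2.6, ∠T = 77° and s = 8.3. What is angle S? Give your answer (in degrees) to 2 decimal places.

84.82

By the law of cosines, t² = r² + s² − 2·r·s·cos T = 65.941, so t ≈ 8.1204.
Law of cosines again: cos S = (t² + r² − s²)/(2·t·r) ≈ 0.09025, so ∠S ≈ 84.82°.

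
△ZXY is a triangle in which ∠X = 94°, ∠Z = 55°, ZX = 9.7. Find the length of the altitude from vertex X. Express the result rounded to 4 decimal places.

h_X ≈ 7.9458

The third angle is ∠Y = 180° − ∠Z − ∠X = 31.00°.
Law of sines: XY = ZX·sin Z/sin Y ≈ 15.428.
Law of sines: YZ = ZX·sin X/sin Y ≈ 18.788.
Area = ½·ZX·XY·sin X ≈ 74.641.
The altitude from X has length 2·area/YZ ≈ 7.9458.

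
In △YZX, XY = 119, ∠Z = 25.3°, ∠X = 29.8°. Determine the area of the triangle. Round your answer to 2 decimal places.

The third angle is ∠Y = 180° − ∠Z − ∠X = 124.90°.
Law of sines: ZX = XY·sin Y/sin Z ≈ 228.38.
Law of sines: YZ = XY·sin X/sin Z ≈ 138.38.
Area = ½·XY·ZX·sin X ≈ 6753.1.

6753.05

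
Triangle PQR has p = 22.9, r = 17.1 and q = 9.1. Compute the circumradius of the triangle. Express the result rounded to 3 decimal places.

13.047

By the law of cosines, cos P = (q² + r² − p²) / (2·q·r) ≈ -0.47937, so ∠P ≈ 118.64°.
Circumradius = p/(2 sin P) ≈ 13.047.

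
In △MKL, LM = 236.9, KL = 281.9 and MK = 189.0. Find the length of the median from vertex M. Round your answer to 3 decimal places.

Median from M: ½√(2·LM² + 2·MK² − KL²) ≈ 161.41.

161.414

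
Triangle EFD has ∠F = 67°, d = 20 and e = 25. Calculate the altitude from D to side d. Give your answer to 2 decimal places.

h_D ≈ 23.01

By the law of cosines, f² = d² + e² − 2·d·e·cos F = 634.27, so f ≈ 25.185.
Area = ½·d·e·sin F ≈ 230.13.
The altitude from D has length 2·area/d ≈ 23.013.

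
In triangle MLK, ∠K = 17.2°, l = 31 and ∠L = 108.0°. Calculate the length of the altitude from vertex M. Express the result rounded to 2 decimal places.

The third angle is ∠M = 180° − ∠L − ∠K = 54.80°.
Law of sines: m = l·sin M/sin L ≈ 26.635.
Law of sines: k = l·sin K/sin L ≈ 9.6387.
Area = ½·l·m·sin K ≈ 122.08.
The altitude from M has length 2·area/m ≈ 9.1669.

h_M ≈ 9.17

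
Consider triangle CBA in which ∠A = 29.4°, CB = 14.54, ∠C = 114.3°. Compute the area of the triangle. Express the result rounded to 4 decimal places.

116.1835

The third angle is ∠B = 180° − ∠A − ∠C = 36.30°.
Law of sines: BA = CB·sin C/sin A ≈ 26.995.
Law of sines: AC = CB·sin B/sin A ≈ 17.535.
Area = ½·CB·BA·sin B ≈ 116.18.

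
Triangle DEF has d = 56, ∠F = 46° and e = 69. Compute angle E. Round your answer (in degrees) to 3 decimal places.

∠E ≈ 80.767°

By the law of cosines, f² = d² + e² − 2·d·e·cos F = 2528.7, so f ≈ 50.286.
Law of cosines again: cos E = (f² + d² − e²)/(2·f·d) ≈ 0.16045, so ∠E ≈ 80.77°.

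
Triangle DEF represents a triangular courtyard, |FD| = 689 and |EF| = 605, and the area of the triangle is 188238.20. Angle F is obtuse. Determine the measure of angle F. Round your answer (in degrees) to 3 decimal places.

115.424

From area = ½·|EF|·|FD|·sin F, we get sin F = 2·area/(|EF|·|FD|) ≈ 0.90316.
Taking the obtuse solution, ∠F ≈ 115.42°.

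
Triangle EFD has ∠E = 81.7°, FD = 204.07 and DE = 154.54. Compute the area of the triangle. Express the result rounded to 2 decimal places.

Law of sines: sin F = DE·sin E/FD ≈ 0.74936.
Since FD ≥ DE, only the acute value applies: ∠F ≈ 48.53°.
Then ∠D = 180° − ∠E − ∠F ≈ 49.77°.
Law of sines gives EF = FD·sin D/sin E ≈ 157.44.
Area = ½·FD·DE·sin D ≈ 12038.

12037.74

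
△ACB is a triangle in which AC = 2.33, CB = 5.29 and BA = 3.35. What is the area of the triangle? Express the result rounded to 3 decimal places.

area ≈ 2.684

Semiperimeter s = (5.29 + 3.35 + 2.33)/2 = 5.485.
Heron's formula: area = √(5.485·0.195·2.135·3.155) ≈ 2.6841.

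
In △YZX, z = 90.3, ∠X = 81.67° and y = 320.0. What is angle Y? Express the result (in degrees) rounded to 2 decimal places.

82.10

By the law of cosines, x² = y² + z² − 2·y·z·cos X = 1.0218e+05, so x ≈ 319.66.
Law of cosines again: cos Y = (z² + x² − y²)/(2·z·x) ≈ 0.13746, so ∠Y ≈ 82.10°.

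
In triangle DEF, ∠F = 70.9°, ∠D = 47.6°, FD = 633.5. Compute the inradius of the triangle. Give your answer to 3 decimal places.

r ≈ 172.529

The third angle is ∠E = 180° − ∠F − ∠D = 61.50°.
Law of sines: EF = FD·sin D/sin E ≈ 532.32.
Law of sines: DE = FD·sin F/sin E ≈ 681.17.
Area = ½·FD·EF·sin F ≈ 1.5933e+05.
Semiperimeter s = (532.32+633.5+681.17)/2 = 923.5.
Inradius = area/s = 1.5933e+05/923.5 ≈ 172.53.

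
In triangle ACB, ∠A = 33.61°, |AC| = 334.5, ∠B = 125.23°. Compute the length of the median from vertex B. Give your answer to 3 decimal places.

The third angle is ∠C = 180° − ∠B − ∠A = 21.16°.
Law of sines: |CB| = |AC|·sin A/sin B ≈ 226.68.
Law of sines: |BA| = |AC|·sin C/sin B ≈ 147.82.
Median from B: ½√(2·|CB|² + 2·|BA|² − |AC|²) ≈ 92.971.

m_B ≈ 92.971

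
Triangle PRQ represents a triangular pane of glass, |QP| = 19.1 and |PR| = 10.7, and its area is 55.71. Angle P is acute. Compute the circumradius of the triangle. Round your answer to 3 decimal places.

10.721

From area = ½·|QP|·|PR|·sin P, we get sin P = 2·area/(|QP|·|PR|) ≈ 0.54519.
Taking the acute solution, ∠P ≈ 33.04°.
Law of cosines then gives |RQ| ≈ 11.69.
Circumradius = |RQ|/(2 sin P) ≈ 10.721.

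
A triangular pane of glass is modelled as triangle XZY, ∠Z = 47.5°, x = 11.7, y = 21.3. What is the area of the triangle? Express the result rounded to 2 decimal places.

Area = ½·y·x·sin Z ≈ 91.868.

area ≈ 91.87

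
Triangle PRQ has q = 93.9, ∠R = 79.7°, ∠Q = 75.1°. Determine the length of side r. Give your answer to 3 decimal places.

The third angle is ∠P = 180° − ∠R − ∠Q = 25.20°.
Law of sines: r = q·sin R/sin Q ≈ 95.601.

95.601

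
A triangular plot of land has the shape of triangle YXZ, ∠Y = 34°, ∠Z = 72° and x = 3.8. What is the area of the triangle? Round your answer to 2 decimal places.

The third angle is ∠X = 180° − ∠Z − ∠Y = 74.00°.
Law of sines: y = x·sin Y/sin X ≈ 2.2106.
Law of sines: z = x·sin Z/sin X ≈ 3.7597.
Area = ½·x·y·sin Z ≈ 3.9945.

area ≈ 3.99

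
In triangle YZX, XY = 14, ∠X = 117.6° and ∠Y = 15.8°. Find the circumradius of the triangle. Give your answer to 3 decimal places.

9.634

The third angle is ∠Z = 180° − ∠X − ∠Y = 46.60°.
Law of sines: ZX = XY·sin Y/sin Z ≈ 5.2464.
Law of sines: YZ = XY·sin X/sin Z ≈ 17.076.
Circumradius = XY/(2 sin Z) ≈ 9.6342.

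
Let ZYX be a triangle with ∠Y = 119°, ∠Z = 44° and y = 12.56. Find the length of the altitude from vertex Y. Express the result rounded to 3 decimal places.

2.917

The third angle is ∠X = 180° − ∠Z − ∠Y = 17.00°.
Law of sines: z = y·sin Z/sin Y ≈ 9.9757.
Law of sines: x = y·sin X/sin Y ≈ 4.1986.
Area = ½·y·z·sin X ≈ 18.316.
The altitude from Y has length 2·area/y ≈ 2.9166.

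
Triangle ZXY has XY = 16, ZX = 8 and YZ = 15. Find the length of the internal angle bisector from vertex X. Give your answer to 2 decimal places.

8.83

By the law of cosines, cos X = (ZX² + XY² − YZ²) / (2·ZX·XY) ≈ 0.37109, so ∠X ≈ 68.22°.
The bisector from X has length 2·ZX·XY·cos(∠X/2)/(ZX+XY) ≈ 8.8318.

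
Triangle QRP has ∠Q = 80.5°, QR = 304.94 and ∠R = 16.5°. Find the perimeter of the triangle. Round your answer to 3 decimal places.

perimeter ≈ 695.215

The third angle is ∠P = 180° − ∠Q − ∠R = 83.00°.
Law of sines: RP = QR·sin Q/sin P ≈ 303.02.
Law of sines: PQ = QR·sin R/sin P ≈ 87.258.
Semiperimeter s = (303.02+87.258+304.94)/2 = 347.61.
Perimeter = 303.02 + 87.258 + 304.94 = 695.21.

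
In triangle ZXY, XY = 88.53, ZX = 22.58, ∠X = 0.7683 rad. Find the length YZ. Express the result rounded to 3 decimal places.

By the law of cosines, YZ² = ZX² + XY² − 2·ZX·XY·cos X = 5472.5, so YZ ≈ 73.976.

73.976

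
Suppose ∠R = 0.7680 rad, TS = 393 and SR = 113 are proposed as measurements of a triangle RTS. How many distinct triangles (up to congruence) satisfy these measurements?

SR·sin R = 113·sin(0.7680 rad) ≈ 78.5.
Since TS ≥ SR, exactly one triangle exists.

1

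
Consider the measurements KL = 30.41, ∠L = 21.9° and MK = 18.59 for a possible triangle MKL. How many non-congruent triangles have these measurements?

2

KL·sin L = 30.41·sin(21.9°) ≈ 11.34.
Since KL sin L < MK < KL (11.34 < 18.59 < 30.41), two triangles exist.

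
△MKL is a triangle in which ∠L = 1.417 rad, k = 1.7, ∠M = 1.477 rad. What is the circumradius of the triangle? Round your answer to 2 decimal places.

R ≈ 3.47

The third angle is ∠K = π − ∠L − ∠M = 0.248 rad.
Law of sines: m = k·sin M/sin K ≈ 6.9063.
Law of sines: l = k·sin L/sin K ≈ 6.8549.
Circumradius = k/(2 sin K) ≈ 3.4684.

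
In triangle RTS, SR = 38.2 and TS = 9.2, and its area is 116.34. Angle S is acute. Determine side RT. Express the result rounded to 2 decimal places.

31.89

From area = ½·TS·SR·sin S, we get sin S = 2·area/(TS·SR) ≈ 0.66208.
Taking the acute solution, ∠S ≈ 41.46°.
Law of cosines then gives RT ≈ 31.892.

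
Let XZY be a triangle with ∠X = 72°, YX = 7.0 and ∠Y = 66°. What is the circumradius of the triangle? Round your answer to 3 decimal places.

The third angle is ∠Z = 180° − ∠Y − ∠X = 42.00°.
Law of sines: ZY = YX·sin X/sin Z ≈ 9.9493.
Law of sines: XZ = YX·sin Y/sin Z ≈ 9.5569.
Circumradius = YX/(2 sin Z) ≈ 5.2307.

R ≈ 5.231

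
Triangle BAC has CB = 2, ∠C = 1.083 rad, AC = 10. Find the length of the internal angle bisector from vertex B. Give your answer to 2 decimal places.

t_B ≈ 1.96

By the law of cosines, BA² = AC² + CB² − 2·AC·CB·cos C = 85.253, so BA ≈ 9.2332.
Law of cosines again: cos B = (CB² + BA² − AC²)/(2·CB·BA) ≈ -0.29099, so ∠B ≈ 1.866 rad.
The bisector from B has length 2·CB·BA·cos(∠B/2)/(CB+BA) ≈ 1.9576.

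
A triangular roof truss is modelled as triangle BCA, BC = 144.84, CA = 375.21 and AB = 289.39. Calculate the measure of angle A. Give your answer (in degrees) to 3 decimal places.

∠A ≈ 20.395°

By the law of cosines, cos A = (CA² + AB² − BC²) / (2·CA·AB) ≈ 0.93731, so ∠A ≈ 20.40°.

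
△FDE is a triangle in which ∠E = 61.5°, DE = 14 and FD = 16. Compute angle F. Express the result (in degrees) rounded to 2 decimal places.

Law of sines: sin F = DE·sin E/FD ≈ 0.76896.
Since FD ≥ DE, only the acute value applies: ∠F ≈ 50.26°.
Then ∠D = 180° − ∠E − ∠F ≈ 68.24°.

50.26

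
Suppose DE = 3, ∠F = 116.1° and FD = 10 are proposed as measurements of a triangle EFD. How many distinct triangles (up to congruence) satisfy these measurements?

FD·sin F = 10·sin(116.1°) ≈ 8.98.
Since ∠F is not acute, a triangle exists only if DE > FD; here DE ≤ FD, so there is no triangle.

0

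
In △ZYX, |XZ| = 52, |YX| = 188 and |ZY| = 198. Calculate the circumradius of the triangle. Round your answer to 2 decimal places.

R ≈ 99.17

By the law of cosines, cos Z = (|XZ|² + |ZY|² − |YX|²) / (2·|XZ|·|ZY|) ≈ 0.31876, so ∠Z ≈ 71.41°.
Circumradius = |YX|/(2 sin Z) ≈ 99.173.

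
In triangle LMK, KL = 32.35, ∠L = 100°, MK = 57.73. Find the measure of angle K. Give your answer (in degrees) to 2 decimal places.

Law of sines: sin M = KL·sin L/MK ≈ 0.55185.
Since MK ≥ KL, only the acute value applies: ∠M ≈ 33.49°.
Then ∠K = 180° − ∠L − ∠M ≈ 46.51°.

46.51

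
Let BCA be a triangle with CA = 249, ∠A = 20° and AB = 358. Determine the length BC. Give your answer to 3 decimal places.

By the law of cosines, BC² = CA² + AB² − 2·CA·AB·cos A = 22633, so BC ≈ 150.44.

150.442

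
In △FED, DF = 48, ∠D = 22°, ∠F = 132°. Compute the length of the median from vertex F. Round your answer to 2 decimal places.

The third angle is ∠E = 180° − ∠D − ∠F = 26.00°.
Law of sines: ED = DF·sin F/sin E ≈ 81.372.
Law of sines: FE = DF·sin D/sin E ≈ 41.018.
Median from F: ½√(2·DF² + 2·FE² − ED²) ≈ 18.382.

m_F ≈ 18.38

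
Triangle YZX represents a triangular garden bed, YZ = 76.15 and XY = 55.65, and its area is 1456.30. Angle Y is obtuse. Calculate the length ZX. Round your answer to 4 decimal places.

From area = ½·XY·YZ·sin Y, we get sin Y = 2·area/(XY·YZ) ≈ 0.68730.
Taking the obtuse solution, ∠Y ≈ 136.58°.
Law of cosines then gives ZX ≈ 122.69.

122.6871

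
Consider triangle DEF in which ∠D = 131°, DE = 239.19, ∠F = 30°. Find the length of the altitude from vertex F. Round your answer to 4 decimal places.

The third angle is ∠E = 180° − ∠F − ∠D = 19.00°.
Law of sines: EF = DE·sin D/sin F ≈ 361.04.
Law of sines: FD = DE·sin E/sin F ≈ 155.75.
Area = ½·DE·EF·sin E ≈ 14057.
The altitude from F has length 2·area/DE ≈ 117.54.

h_F ≈ 117.5425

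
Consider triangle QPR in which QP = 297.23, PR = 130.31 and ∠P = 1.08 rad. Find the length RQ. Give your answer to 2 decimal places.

By the law of cosines, RQ² = QP² + PR² − 2·QP·PR·cos P = 68815, so RQ ≈ 262.33.

262.33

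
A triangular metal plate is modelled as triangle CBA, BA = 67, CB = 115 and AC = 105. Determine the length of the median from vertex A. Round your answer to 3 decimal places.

Median from A: ½√(2·BA² + 2·AC² − CB²) ≈ 66.714.

66.714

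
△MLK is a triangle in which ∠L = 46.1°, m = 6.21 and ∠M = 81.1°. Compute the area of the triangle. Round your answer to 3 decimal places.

area ≈ 11.202

The third angle is ∠K = 180° − ∠M − ∠L = 52.80°.
Law of sines: l = m·sin L/sin M ≈ 4.5292.
Law of sines: k = m·sin K/sin M ≈ 5.0067.
Area = ½·m·l·sin K ≈ 11.202.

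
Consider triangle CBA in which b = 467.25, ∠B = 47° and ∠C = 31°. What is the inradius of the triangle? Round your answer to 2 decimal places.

The third angle is ∠A = 180° − ∠C − ∠B = 102.00°.
Law of sines: c = b·sin C/sin B ≈ 329.05.
Law of sines: a = b·sin A/sin B ≈ 624.92.
Area = ½·b·c·sin A ≈ 75194.
Semiperimeter s = (329.05+467.25+624.92)/2 = 710.61.
Inradius = area/s = 75194/710.61 ≈ 105.82.

105.82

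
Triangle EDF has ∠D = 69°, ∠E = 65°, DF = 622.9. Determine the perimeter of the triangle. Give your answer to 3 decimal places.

1758.942

The third angle is ∠F = 180° − ∠E − ∠D = 46.00°.
Law of sines: FE = DF·sin D/sin E ≈ 641.64.
Law of sines: ED = DF·sin F/sin E ≈ 494.4.
Semiperimeter s = (622.9+641.64+494.4)/2 = 879.47.
Perimeter = 622.9 + 641.64 + 494.4 = 1758.9.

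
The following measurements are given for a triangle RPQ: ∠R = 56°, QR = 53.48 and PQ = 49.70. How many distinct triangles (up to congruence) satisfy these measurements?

QR·sin R = 53.48·sin(56°) ≈ 44.34.
Since QR sin R < PQ < QR (44.34 < 49.70 < 53.48), two triangles exist.

2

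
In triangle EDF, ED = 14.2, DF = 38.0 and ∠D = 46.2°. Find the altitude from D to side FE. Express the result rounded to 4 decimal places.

h_D ≈ 12.9916

By the law of cosines, FE² = ED² + DF² − 2·ED·DF·cos D = 898.68, so FE ≈ 29.978.
Area = ½·ED·DF·sin D ≈ 194.73.
The altitude from D has length 2·area/FE ≈ 12.992.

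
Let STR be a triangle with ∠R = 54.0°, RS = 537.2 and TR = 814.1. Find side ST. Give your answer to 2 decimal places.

By the law of cosines, ST² = TR² + RS² − 2·TR·RS·cos R = 4.3723e+05, so ST ≈ 661.23.

661.23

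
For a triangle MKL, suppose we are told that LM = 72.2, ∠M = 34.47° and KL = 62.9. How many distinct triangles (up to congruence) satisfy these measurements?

LM·sin M = 72.2·sin(34.47°) ≈ 40.86.
Since LM sin M < KL < LM (40.86 < 62.9 < 72.2), two triangles exist.

2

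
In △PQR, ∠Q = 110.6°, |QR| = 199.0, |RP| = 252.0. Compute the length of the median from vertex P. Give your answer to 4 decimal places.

m_P ≈ 163.7751

Law of sines: sin P = |QR|·sin Q/|RP| ≈ 0.73919.
Since |RP| ≥ |QR|, only the acute value applies: ∠P ≈ 47.66°.
Then ∠R = 180° − ∠Q − ∠P ≈ 21.74°.
Law of sines gives |PQ| = |RP|·sin R/sin Q ≈ 99.705.
Median from P: ½√(2·|RP|² + 2·|PQ|² − |QR|²) ≈ 163.78.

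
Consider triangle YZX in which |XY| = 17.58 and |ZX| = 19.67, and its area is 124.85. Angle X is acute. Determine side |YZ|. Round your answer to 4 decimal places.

14.7487

From area = ½·|ZX|·|XY|·sin X, we get sin X = 2·area/(|ZX|·|XY|) ≈ 0.72210.
Taking the acute solution, ∠X ≈ 46.23°.
Law of cosines then gives |YZ| ≈ 14.749.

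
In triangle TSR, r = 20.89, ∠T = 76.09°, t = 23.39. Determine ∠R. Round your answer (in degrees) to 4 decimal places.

Law of sines: sin R = r·sin T/t ≈ 0.86693.
Since t ≥ r, only the acute value applies: ∠R ≈ 60.10°.
Then ∠S = 180° − ∠T − ∠R ≈ 43.81°.

60.1033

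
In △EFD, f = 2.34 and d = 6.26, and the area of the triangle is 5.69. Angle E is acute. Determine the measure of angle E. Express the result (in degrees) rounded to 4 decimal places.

From area = ½·f·d·sin E, we get sin E = 2·area/(f·d) ≈ 0.77688.
Taking the acute solution, ∠E ≈ 50.98°.

∠E ≈ 50.9755°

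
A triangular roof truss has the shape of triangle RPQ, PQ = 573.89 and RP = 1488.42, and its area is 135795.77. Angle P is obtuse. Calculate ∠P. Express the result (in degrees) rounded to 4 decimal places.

161.4609

From area = ½·RP·PQ·sin P, we get sin P = 2·area/(RP·PQ) ≈ 0.31795.
Taking the obtuse solution, ∠P ≈ 161.46°.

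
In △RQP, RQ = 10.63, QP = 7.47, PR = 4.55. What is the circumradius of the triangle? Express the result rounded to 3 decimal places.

6.300

By the law of cosines, cos R = (PR² + RQ² − QP²) / (2·PR·RQ) ≈ 0.80529, so ∠R ≈ 36.36°.
Circumradius = QP/(2 sin R) ≈ 6.2998.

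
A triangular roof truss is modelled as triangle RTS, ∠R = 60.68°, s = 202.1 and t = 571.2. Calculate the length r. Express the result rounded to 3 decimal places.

504.039

By the law of cosines, r² = t² + s² − 2·t·s·cos R = 2.5406e+05, so r ≈ 504.04.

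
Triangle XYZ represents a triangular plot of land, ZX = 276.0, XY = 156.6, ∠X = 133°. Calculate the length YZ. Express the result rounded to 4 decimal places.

399.5669

By the law of cosines, YZ² = ZX² + XY² − 2·ZX·XY·cos X = 1.5965e+05, so YZ ≈ 399.57.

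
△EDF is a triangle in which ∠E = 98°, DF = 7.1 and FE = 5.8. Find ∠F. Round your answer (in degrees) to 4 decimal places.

Law of sines: sin D = FE·sin E/DF ≈ 0.80895.
Since DF ≥ FE, only the acute value applies: ∠D ≈ 53.99°.
Then ∠F = 180° − ∠E − ∠D ≈ 28.01°.

28.0064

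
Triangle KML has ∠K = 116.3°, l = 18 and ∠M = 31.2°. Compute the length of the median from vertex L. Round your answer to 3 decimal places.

22.816

The third angle is ∠L = 180° − ∠K − ∠M = 32.50°.
Law of sines: k = l·sin K/sin L ≈ 30.033.
Law of sines: m = l·sin M/sin L ≈ 17.354.
Median from L: ½√(2·k² + 2·m² − l²) ≈ 22.816.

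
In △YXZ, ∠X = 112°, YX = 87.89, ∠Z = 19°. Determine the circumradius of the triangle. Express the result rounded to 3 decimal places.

R ≈ 134.979

The third angle is ∠Y = 180° − ∠X − ∠Z = 49.00°.
Law of sines: XZ = YX·sin Y/sin Z ≈ 203.74.
Law of sines: ZY = YX·sin X/sin Z ≈ 250.3.
Circumradius = YX/(2 sin Z) ≈ 134.98.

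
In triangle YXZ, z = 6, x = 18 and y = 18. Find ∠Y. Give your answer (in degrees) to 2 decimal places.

By the law of cosines, cos Y = (x² + z² − y²) / (2·x·z) ≈ 0.16667, so ∠Y ≈ 80.41°.

80.41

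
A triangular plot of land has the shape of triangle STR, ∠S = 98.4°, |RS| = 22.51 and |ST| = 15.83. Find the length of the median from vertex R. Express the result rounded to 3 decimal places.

By the law of cosines, |TR|² = |RS|² + |ST|² − 2·|RS|·|ST|·cos S = 861.4, so |TR| ≈ 29.35.
Median from R: ½√(2·|TR|² + 2·|RS|² − |ST|²) ≈ 24.928.

m_R ≈ 24.928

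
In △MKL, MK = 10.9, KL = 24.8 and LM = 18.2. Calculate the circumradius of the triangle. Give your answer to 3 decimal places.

By the law of cosines, cos M = (LM² + MK² − KL²) / (2·LM·MK) ≈ -0.41584, so ∠M ≈ 2.000 rad.
Circumradius = KL/(2 sin M) ≈ 13.635.

R ≈ 13.635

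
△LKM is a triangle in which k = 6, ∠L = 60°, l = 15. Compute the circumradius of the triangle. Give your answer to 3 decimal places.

8.660

Law of sines: sin K = k·sin L/l ≈ 0.34641.
Since l ≥ k, only the acute value applies: ∠K ≈ 20.27°.
Then ∠M = 180° − ∠L − ∠K ≈ 99.73°.
Law of sines gives m = l·sin M/sin L ≈ 17.071.
Circumradius = l/(2 sin L) ≈ 8.6603.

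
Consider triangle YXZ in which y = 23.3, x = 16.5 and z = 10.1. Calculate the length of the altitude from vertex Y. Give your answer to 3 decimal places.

h_Y ≈ 6.169

Semiperimeter s = (23.3 + 16.5 + 10.1)/2 = 24.95.
Heron's formula: area = √(24.95·1.65·8.45·14.85) ≈ 71.874.
The altitude from Y has length 2·area/y ≈ 6.1694.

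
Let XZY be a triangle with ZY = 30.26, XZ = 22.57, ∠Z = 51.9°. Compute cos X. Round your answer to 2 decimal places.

0.16

By the law of cosines, YX² = XZ² + ZY² − 2·XZ·ZY·cos Z = 582.24, so YX ≈ 24.13.
Law of cosines again: cos X = (YX² + XZ² − ZY²)/(2·YX·XZ) ≈ 0.16156, so ∠X ≈ 80.70°.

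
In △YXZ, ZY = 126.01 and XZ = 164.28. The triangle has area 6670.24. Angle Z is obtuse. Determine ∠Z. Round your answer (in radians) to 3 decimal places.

2.441

From area = ½·XZ·ZY·sin Z, we get sin Z = 2·area/(XZ·ZY) ≈ 0.64444.
Taking the obtuse solution, ∠Z ≈ 2.441 rad.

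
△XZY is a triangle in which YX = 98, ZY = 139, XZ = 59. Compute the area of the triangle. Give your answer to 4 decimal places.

2434.6252

Semiperimeter s = (139 + 98 + 59)/2 = 148.
Heron's formula: area = √(148·9·50·89) ≈ 2434.6.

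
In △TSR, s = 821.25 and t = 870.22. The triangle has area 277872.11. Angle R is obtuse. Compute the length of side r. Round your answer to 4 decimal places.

From area = ½·t·s·sin R, we get sin R = 2·area/(t·s) ≈ 0.77763.
Taking the obtuse solution, ∠R ≈ 128.96°.
Law of cosines then gives r ≈ 1526.6.

1526.5640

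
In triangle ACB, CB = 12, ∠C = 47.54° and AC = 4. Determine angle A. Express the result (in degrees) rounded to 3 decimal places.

∠A ≈ 114.855°

By the law of cosines, BA² = AC² + CB² − 2·AC·CB·cos C = 95.193, so BA ≈ 9.7567.
Law of cosines again: cos A = (BA² + AC² − CB²)/(2·BA·AC) ≈ -0.42032, so ∠A ≈ 114.85°.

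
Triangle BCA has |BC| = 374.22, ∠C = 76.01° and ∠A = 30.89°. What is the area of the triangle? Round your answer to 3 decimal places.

area ≈ 126626.813

The third angle is ∠B = 180° − ∠C − ∠A = 73.10°.
Law of sines: |CA| = |BC|·sin B/sin A ≈ 697.44.
Law of sines: |AB| = |BC|·sin C/sin A ≈ 707.3.
Area = ½·|BC|·|CA|·sin C ≈ 1.2663e+05.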